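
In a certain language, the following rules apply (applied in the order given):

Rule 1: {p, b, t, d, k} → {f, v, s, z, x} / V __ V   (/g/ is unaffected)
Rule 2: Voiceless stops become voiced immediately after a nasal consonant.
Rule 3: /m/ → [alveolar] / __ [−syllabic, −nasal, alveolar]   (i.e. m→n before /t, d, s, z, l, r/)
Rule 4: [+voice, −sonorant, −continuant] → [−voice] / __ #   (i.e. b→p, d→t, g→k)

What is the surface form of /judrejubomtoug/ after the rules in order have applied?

judrejuvondouk

Rule 1 (intervocalic spirantization): /b/ is a stop between vowels /u/ and /o/, so it spirantizes to the fricative [v]. /judrejubomtoug/ → judrejuvomtoug.
Rule 2 (post-nasal voicing): /t/ is a voiceless stop immediately after the nasal /m/, so it voices to [d]. /judrejuvomtoug/ → judrejuvomdoug.
Rule 3 (nasal place assimilation): /m/ precedes the alveolar consonant /d/, so it assimilates in place to [n]. /judrejuvomdoug/ → judrejuvondoug.
Rule 4 (final devoicing): /g/ is a voiced stop in word-final position, so it devoices to [k]. /judrejuvondoug/ → judrejuvondouk.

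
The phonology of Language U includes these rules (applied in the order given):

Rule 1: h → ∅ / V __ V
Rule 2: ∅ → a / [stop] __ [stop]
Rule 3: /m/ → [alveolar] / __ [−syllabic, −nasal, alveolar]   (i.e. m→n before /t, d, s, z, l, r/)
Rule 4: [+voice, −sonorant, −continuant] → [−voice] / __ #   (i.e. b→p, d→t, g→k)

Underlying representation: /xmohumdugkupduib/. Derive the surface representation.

xmoundugakupaduip

Rule 1 (intervocalic h-deletion): /h/ occurs between vowels /o/ and /u/, so it deletes. /xmohumdugkupduib/ → xmoumdugkupduib.
Rule 2 (stop-cluster a-epenthesis): /g/ and /k/ form a stop–stop cluster, so [a] is inserted between them. /p/ and /d/ form a stop–stop cluster, so [a] is inserted between them. /xmoumdugkupduib/ → xmoumdugakupaduib.
Rule 3 (nasal place assimilation): /m/ precedes the alveolar consonant /d/, so it assimilates in place to [n]. /xmoumdugakupaduib/ → xmoundugakupaduib.
Rule 4 (final devoicing): /b/ is a voiced stop in word-final position, so it devoices to [p]. /xmoundugakupaduib/ → xmoundugakupaduip.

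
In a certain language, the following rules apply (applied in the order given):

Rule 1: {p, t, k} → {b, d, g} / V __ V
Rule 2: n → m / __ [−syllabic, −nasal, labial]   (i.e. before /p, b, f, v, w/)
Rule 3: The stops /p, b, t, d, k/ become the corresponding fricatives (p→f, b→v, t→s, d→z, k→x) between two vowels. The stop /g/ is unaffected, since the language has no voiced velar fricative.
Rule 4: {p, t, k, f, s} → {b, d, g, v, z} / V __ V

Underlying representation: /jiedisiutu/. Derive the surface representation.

jieziziuzu

Rule 1 (intervocalic voicing): /t/ is a voiceless stop between vowels /u/ and /u/, so it voices to [d]. /jiedisiutu/ → jiedisiudu.
Rule 2 (nasal place assimilation): no segment meets the environment; /jiedisiudu/ is unchanged.
Rule 3 (intervocalic spirantization): /d/ is a stop between vowels /e/ and /i/, so it spirantizes to the fricative [z]. /d/ is a stop between vowels /u/ and /u/, so it spirantizes to the fricative [z]. /jiedisiudu/ → jiezisiuzu.
Rule 4 (intervocalic voicing): /s/ is a voiceless obstruent between vowels /i/ and /i/, so it voices to [z]. /jiezisiuzu/ → jieziziuzu.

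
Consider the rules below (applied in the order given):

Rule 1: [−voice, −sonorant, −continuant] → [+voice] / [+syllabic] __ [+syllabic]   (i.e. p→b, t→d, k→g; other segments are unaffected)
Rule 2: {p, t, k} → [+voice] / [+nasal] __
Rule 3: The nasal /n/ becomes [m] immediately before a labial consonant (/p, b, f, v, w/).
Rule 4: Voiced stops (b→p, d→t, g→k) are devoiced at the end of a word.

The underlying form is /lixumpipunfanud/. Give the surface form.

lixumbibumfanut

Rule 1 (intervocalic voicing): /p/ is a voiceless stop between vowels /i/ and /u/, so it voices to [b]. /lixumpipunfanud/ → lixumpibunfanud.
Rule 2 (post-nasal voicing): /p/ is a voiceless stop immediately after the nasal /m/, so it voices to [b]. /lixumpibunfanud/ → lixumbibunfanud.
Rule 3 (nasal place assimilation): /n/ precedes the labial consonant /f/, so it assimilates in place to [m]. /lixumbibunfanud/ → lixumbibumfanud.
Rule 4 (final devoicing): /d/ is a voiced stop in word-final position, so it devoices to [t]. /lixumbibumfanud/ → lixumbibumfanut.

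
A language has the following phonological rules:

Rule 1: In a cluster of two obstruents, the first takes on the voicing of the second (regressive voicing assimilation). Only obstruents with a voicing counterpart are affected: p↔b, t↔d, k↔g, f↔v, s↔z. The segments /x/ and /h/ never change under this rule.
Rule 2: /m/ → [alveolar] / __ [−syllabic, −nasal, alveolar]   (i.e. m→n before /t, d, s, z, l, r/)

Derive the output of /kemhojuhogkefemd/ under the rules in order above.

Rule 1 (regressive voicing assimilation): /g/ precedes the voiceless obstruent /k/, so it devoices to [k] by assimilation. /kemhojuhogkefemd/ → kemhojuhokkefemd.
Rule 2 (nasal place assimilation): /m/ precedes the alveolar consonant /d/, so it assimilates in place to [n]. /kemhojuhokkefemd/ → kemhojuhokkefend.

kemhojuhokkefend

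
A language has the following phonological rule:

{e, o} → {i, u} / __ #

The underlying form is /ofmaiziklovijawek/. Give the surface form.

ofmaiziklovijawek

No segment of /ofmaiziklovijawek/ meets the structural description of the rule, so the form surfaces unchanged.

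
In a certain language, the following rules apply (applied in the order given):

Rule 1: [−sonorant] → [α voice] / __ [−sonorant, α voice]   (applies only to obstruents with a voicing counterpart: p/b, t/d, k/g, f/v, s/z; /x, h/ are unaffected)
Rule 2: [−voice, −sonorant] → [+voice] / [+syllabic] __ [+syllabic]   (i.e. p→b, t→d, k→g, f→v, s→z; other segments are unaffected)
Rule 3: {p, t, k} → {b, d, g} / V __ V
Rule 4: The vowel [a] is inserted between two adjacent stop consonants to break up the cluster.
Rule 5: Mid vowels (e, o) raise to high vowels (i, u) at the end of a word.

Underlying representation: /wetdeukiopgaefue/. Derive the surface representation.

wedadeugiobagaevui

Rule 1 (regressive voicing assimilation): /t/ precedes the voiced obstruent /d/, so it voices to [d] by assimilation. /p/ precedes the voiced obstruent /g/, so it voices to [b] by assimilation. /wetdeukiopgaefue/ → weddeukiobgaefue.
Rule 2 (intervocalic voicing): /k/ is a voiceless obstruent between vowels /u/ and /i/, so it voices to [g]. /f/ is a voiceless obstruent between vowels /e/ and /u/, so it voices to [v]. /weddeukiobgaefue/ → weddeugiobgaevue.
Rule 3 (intervocalic voicing): no segment meets the environment; /weddeugiobgaevue/ is unchanged.
Rule 4 (stop-cluster a-epenthesis): /d/ and /d/ form a stop–stop cluster, so [a] is inserted between them. /b/ and /g/ form a stop–stop cluster, so [a] is inserted between them. /weddeugiobgaevue/ → wedadeugiobagaevue.
Rule 5 (final vowel raising): /e/ is a mid vowel in word-final position, so it raises to [i]. /wedadeugiobagaevue/ → wedadeugiobagaevui.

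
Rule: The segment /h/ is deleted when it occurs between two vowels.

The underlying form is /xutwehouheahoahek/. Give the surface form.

/h/ occurs between vowels /e/ and /o/, so it deletes.
/h/ occurs between vowels /u/ and /e/, so it deletes.
/h/ occurs between vowels /a/ and /o/, so it deletes.
/h/ occurs between vowels /a/ and /e/, so it deletes.
Surface form: [xutweoueaoaek].

xutweoueaoaek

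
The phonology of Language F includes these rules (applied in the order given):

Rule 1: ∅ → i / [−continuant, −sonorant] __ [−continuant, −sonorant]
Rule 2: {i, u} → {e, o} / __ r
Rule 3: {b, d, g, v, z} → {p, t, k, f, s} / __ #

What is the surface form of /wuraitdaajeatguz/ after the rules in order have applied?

woraitidaajeatigus

Rule 1 (stop-cluster i-epenthesis): /t/ and /d/ form a stop–stop cluster, so [i] is inserted between them. /t/ and /g/ form a stop–stop cluster, so [i] is inserted between them. /wuraitdaajeatguz/ → wuraitidaajeatiguz.
Rule 2 (pre-rhotic lowering): /u/ is a high vowel immediately before /r/, so it lowers to [o]. /wuraitidaajeatiguz/ → woraitidaajeatiguz.
Rule 3 (final devoicing): /z/ is a voiced obstruent in word-final position, so it devoices to [s]. /woraitidaajeatiguz/ → woraitidaajeatigus.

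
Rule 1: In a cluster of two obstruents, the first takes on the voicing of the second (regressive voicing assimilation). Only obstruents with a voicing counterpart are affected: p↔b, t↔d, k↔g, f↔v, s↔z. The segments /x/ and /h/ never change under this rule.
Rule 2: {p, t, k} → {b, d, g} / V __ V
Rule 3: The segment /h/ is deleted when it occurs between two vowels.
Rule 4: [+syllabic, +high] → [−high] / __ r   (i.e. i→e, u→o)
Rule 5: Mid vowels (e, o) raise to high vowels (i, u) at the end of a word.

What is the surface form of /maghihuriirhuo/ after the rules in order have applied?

Rule 1 (regressive voicing assimilation): /g/ precedes the voiceless obstruent /h/, so it devoices to [k] by assimilation. /maghihuriirhuo/ → makhihuriirhuo.
Rule 2 (intervocalic voicing): no segment meets the environment; /makhihuriirhuo/ is unchanged.
Rule 3 (intervocalic h-deletion): /h/ occurs between vowels /i/ and /u/, so it deletes. /makhihuriirhuo/ → makhiuriirhuo.
Rule 4 (pre-rhotic lowering): /u/ is a high vowel immediately before /r/, so it lowers to [o]. /i/ is a high vowel immediately before /r/, so it lowers to [e]. /makhiuriirhuo/ → makhiorierhuo.
Rule 5 (final vowel raising): /o/ is a mid vowel in word-final position, so it raises to [u]. /makhiorierhuo/ → makhiorierhuu.

makhiorierhuu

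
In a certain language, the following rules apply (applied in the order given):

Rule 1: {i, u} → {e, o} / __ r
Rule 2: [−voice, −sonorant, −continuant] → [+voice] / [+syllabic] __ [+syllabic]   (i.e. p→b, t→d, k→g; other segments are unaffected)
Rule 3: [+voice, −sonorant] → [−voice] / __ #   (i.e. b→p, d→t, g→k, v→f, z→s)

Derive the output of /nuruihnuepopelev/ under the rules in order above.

noruihnuebobelef

Rule 1 (pre-rhotic lowering): /u/ is a high vowel immediately before /r/, so it lowers to [o]. /nuruihnuepopelev/ → noruihnuepopelev.
Rule 2 (intervocalic voicing): /p/ is a voiceless stop between vowels /e/ and /o/, so it voices to [b]. /p/ is a voiceless stop between vowels /o/ and /e/, so it voices to [b]. /noruihnuepopelev/ → noruihnuebobelev.
Rule 3 (final devoicing): /v/ is a voiced obstruent in word-final position, so it devoices to [f]. /noruihnuebobelev/ → noruihnuebobelef.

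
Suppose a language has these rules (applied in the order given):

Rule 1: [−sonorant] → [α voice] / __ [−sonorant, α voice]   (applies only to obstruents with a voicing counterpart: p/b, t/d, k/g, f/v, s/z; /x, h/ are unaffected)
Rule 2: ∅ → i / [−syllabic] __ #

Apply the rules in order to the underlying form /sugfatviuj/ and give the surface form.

Rule 1 (regressive voicing assimilation): /g/ precedes the voiceless obstruent /f/, so it devoices to [k] by assimilation. /t/ precedes the voiced obstruent /v/, so it voices to [d] by assimilation. /sugfatviuj/ → sukfadviuj.
Rule 2 (final i-epenthesis): the form ends in the consonant /j/, so [i] is inserted word-finally. /sukfadviuj/ → sukfadviuji.

sukfadviuji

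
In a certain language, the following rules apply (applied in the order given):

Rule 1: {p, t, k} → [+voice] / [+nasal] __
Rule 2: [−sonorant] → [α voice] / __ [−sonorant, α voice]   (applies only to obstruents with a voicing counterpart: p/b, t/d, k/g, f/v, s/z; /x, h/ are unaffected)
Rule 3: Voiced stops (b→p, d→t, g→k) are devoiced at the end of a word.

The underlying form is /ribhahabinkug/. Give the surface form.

Rule 1 (post-nasal voicing): /k/ is a voiceless stop immediately after the nasal /n/, so it voices to [g]. /ribhahabinkug/ → ribhahabingug.
Rule 2 (regressive voicing assimilation): /b/ precedes the voiceless obstruent /h/, so it devoices to [p] by assimilation. /ribhahabingug/ → riphahabingug.
Rule 3 (final devoicing): /g/ is a voiced stop in word-final position, so it devoices to [k]. /riphahabingug/ → riphahabinguk.

riphahabinguk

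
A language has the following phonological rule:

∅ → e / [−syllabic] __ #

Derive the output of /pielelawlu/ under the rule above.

No segment of /pielelawlu/ meets the structural description of the rule, so the form surfaces unchanged.

pielelawlu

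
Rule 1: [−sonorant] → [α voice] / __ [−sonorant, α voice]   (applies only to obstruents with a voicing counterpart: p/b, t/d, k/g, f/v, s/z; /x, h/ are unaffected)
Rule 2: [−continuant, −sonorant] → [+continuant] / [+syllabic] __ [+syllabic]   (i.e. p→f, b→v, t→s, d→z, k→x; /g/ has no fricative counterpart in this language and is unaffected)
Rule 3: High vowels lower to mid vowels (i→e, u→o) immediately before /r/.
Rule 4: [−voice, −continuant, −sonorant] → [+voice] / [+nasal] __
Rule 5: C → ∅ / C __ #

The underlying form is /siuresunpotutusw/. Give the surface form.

sioresunbosusus

Rule 1 (regressive voicing assimilation): no segment meets the environment; /siuresunpotutusw/ is unchanged.
Rule 2 (intervocalic spirantization): /t/ is a stop between vowels /o/ and /u/, so it spirantizes to the fricative [s]. /t/ is a stop between vowels /u/ and /u/, so it spirantizes to the fricative [s]. /siuresunpotutusw/ → siuresunposususw.
Rule 3 (pre-rhotic lowering): /u/ is a high vowel immediately before /r/, so it lowers to [o]. /siuresunposususw/ → sioresunposususw.
Rule 4 (post-nasal voicing): /p/ is a voiceless stop immediately after the nasal /n/, so it voices to [b]. /sioresunposususw/ → sioresunbosususw.
Rule 5 (final cluster simplification): /w/ is the second consonant of a word-final cluster /sw/, so it deletes. /sioresunbosususw/ → sioresunbosusus.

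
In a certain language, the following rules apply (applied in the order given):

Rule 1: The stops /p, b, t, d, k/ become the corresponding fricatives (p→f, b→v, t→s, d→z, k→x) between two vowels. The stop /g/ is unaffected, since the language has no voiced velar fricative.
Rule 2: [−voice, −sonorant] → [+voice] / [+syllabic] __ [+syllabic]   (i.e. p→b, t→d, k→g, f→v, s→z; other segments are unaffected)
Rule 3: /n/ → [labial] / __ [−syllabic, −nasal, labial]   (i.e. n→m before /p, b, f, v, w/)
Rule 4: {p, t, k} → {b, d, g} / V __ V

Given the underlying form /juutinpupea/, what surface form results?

Rule 1 (intervocalic spirantization): /t/ is a stop between vowels /u/ and /i/, so it spirantizes to the fricative [s]. /p/ is a stop between vowels /u/ and /e/, so it spirantizes to the fricative [f]. /juutinpupea/ → juusinpufea.
Rule 2 (intervocalic voicing): /s/ is a voiceless obstruent between vowels /u/ and /i/, so it voices to [z]. /f/ is a voiceless obstruent between vowels /u/ and /e/, so it voices to [v]. /juusinpufea/ → juuzinpuvea.
Rule 3 (nasal place assimilation): /n/ precedes the labial consonant /p/, so it assimilates in place to [m]. /juuzinpuvea/ → juuzimpuvea.
Rule 4 (intervocalic voicing): no segment meets the environment; /juuzimpuvea/ is unchanged.

juuzimpuvea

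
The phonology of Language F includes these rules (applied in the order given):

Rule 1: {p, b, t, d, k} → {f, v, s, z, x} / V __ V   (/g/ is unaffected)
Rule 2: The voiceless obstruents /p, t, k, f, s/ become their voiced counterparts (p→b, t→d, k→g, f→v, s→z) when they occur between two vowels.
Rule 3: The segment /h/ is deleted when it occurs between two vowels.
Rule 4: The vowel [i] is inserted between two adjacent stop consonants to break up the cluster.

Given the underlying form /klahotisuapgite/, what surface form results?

klaozizuapigize

Rule 1 (intervocalic spirantization): /t/ is a stop between vowels /o/ and /i/, so it spirantizes to the fricative [s]. /t/ is a stop between vowels /i/ and /e/, so it spirantizes to the fricative [s]. /klahotisuapgite/ → klahosisuapgise.
Rule 2 (intervocalic voicing): /s/ is a voiceless obstruent between vowels /o/ and /i/, so it voices to [z]. /s/ is a voiceless obstruent between vowels /i/ and /u/, so it voices to [z]. /s/ is a voiceless obstruent between vowels /i/ and /e/, so it voices to [z]. /klahosisuapgise/ → klahozizuapgize.
Rule 3 (intervocalic h-deletion): /h/ occurs between vowels /a/ and /o/, so it deletes. /klahozizuapgize/ → klaozizuapgize.
Rule 4 (stop-cluster i-epenthesis): /p/ and /g/ form a stop–stop cluster, so [i] is inserted between them. /klaozizuapgize/ → klaozizuapigize.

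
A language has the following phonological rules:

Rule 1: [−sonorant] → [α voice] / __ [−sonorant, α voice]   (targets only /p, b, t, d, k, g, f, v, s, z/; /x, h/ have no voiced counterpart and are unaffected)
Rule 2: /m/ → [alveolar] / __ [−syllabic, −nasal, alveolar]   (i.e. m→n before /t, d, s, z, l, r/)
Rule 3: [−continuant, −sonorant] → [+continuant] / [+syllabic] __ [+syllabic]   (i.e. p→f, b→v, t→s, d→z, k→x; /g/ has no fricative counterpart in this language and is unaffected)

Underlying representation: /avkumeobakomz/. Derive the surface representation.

afkumeovaxonz

Rule 1 (regressive voicing assimilation): /v/ precedes the voiceless obstruent /k/, so it devoices to [f] by assimilation. /avkumeobakomz/ → afkumeobakomz.
Rule 2 (nasal place assimilation): /m/ precedes the alveolar consonant /z/, so it assimilates in place to [n]. /afkumeobakomz/ → afkumeobakonz.
Rule 3 (intervocalic spirantization): /b/ is a stop between vowels /o/ and /a/, so it spirantizes to the fricative [v]. /k/ is a stop between vowels /a/ and /o/, so it spirantizes to the fricative [x]. /afkumeobakonz/ → afkumeovaxonz.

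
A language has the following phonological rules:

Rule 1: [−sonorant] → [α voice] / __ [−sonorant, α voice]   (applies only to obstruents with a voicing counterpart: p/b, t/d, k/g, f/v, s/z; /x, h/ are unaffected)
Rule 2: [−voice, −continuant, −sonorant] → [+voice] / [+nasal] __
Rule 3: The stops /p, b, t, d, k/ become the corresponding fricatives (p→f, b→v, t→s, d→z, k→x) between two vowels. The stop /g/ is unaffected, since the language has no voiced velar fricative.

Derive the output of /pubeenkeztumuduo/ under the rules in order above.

puveengestumuzuo

Rule 1 (regressive voicing assimilation): /z/ precedes the voiceless obstruent /t/, so it devoices to [s] by assimilation. /pubeenkeztumuduo/ → pubeenkestumuduo.
Rule 2 (post-nasal voicing): /k/ is a voiceless stop immediately after the nasal /n/, so it voices to [g]. /pubeenkestumuduo/ → pubeengestumuduo.
Rule 3 (intervocalic spirantization): /b/ is a stop between vowels /u/ and /e/, so it spirantizes to the fricative [v]. /d/ is a stop between vowels /u/ and /u/, so it spirantizes to the fricative [z]. /pubeengestumuduo/ → puveengestumuzuo.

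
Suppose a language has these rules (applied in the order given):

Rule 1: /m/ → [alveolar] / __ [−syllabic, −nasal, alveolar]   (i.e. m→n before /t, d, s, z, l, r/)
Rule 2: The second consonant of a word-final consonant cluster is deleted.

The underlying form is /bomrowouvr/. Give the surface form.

Rule 1 (nasal place assimilation): /m/ precedes the alveolar consonant /r/, so it assimilates in place to [n]. /bomrowouvr/ → bonrowouvr.
Rule 2 (final cluster simplification): /r/ is the second consonant of a word-final cluster /vr/, so it deletes. /bonrowouvr/ → bonrowouv.

bonrowouv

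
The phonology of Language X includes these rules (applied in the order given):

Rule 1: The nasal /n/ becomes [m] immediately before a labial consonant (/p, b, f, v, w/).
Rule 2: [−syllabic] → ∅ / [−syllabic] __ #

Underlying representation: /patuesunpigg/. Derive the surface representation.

patuesumpig

Rule 1 (nasal place assimilation): /n/ precedes the labial consonant /p/, so it assimilates in place to [m]. /patuesunpigg/ → patuesumpigg.
Rule 2 (final cluster simplification): /g/ is the second consonant of a word-final cluster /gg/, so it deletes. /patuesumpigg/ → patuesumpig.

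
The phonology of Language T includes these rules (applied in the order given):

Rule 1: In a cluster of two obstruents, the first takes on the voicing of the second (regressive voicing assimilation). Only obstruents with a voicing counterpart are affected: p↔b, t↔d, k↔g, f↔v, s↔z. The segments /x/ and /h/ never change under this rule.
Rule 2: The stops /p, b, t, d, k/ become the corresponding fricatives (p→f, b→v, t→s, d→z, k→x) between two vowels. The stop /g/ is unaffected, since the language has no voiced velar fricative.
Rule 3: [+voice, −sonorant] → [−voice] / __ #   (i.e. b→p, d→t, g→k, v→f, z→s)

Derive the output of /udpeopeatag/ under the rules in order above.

Rule 1 (regressive voicing assimilation): /d/ precedes the voiceless obstruent /p/, so it devoices to [t] by assimilation. /udpeopeatag/ → utpeopeatag.
Rule 2 (intervocalic spirantization): /p/ is a stop between vowels /o/ and /e/, so it spirantizes to the fricative [f]. /t/ is a stop between vowels /a/ and /a/, so it spirantizes to the fricative [s]. /utpeopeatag/ → utpeofeasag.
Rule 3 (final devoicing): /g/ is a voiced obstruent in word-final position, so it devoices to [k]. /utpeofeasag/ → utpeofeasak.

utpeofeasak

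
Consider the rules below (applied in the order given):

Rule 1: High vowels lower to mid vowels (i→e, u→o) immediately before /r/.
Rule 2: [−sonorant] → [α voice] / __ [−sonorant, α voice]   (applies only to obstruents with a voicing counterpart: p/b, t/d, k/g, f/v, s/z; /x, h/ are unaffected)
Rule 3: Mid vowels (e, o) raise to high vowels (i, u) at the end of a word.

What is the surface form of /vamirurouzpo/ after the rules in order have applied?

vamerorouspu

Rule 1 (pre-rhotic lowering): /i/ is a high vowel immediately before /r/, so it lowers to [e]. /u/ is a high vowel immediately before /r/, so it lowers to [o]. /vamirurouzpo/ → vamerorouzpo.
Rule 2 (regressive voicing assimilation): /z/ precedes the voiceless obstruent /p/, so it devoices to [s] by assimilation. /vamerorouzpo/ → vamerorouspo.
Rule 3 (final vowel raising): /o/ is a mid vowel in word-final position, so it raises to [u]. /vamerorouspo/ → vamerorouspu.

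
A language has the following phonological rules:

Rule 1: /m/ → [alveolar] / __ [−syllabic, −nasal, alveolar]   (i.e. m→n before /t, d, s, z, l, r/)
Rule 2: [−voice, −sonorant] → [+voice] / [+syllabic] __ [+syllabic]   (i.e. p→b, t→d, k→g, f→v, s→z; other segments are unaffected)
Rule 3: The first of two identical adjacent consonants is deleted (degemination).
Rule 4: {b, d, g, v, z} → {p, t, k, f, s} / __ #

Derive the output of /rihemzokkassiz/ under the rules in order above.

Rule 1 (nasal place assimilation): /m/ precedes the alveolar consonant /z/, so it assimilates in place to [n]. /rihemzokkassiz/ → rihenzokkassiz.
Rule 2 (intervocalic voicing): no segment meets the environment; /rihenzokkassiz/ is unchanged.
Rule 3 (degemination): /kk/ is a geminate; the first /k/ deletes. /ss/ is a geminate; the first /s/ deletes. /rihenzokkassiz/ → rihenzokasiz.
Rule 4 (final devoicing): /z/ is a voiced obstruent in word-final position, so it devoices to [s]. /rihenzokasiz/ → rihenzokasis.

rihenzokasis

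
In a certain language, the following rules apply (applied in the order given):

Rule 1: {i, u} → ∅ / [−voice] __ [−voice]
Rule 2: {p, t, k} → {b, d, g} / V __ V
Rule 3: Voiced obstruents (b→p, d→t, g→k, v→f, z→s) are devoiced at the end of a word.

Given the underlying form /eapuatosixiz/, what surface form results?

eabuadosxis

Rule 1 (high vowel syncope): /i/ is a high vowel flanked by voiceless consonants /s/ and /x/, so it deletes. /eapuatosixiz/ → eapuatosxiz.
Rule 2 (intervocalic voicing): /p/ is a voiceless stop between vowels /a/ and /u/, so it voices to [b]. /t/ is a voiceless stop between vowels /a/ and /o/, so it voices to [d]. /eapuatosxiz/ → eabuadosxiz.
Rule 3 (final devoicing): /z/ is a voiced obstruent in word-final position, so it devoices to [s]. /eabuadosxiz/ → eabuadosxis.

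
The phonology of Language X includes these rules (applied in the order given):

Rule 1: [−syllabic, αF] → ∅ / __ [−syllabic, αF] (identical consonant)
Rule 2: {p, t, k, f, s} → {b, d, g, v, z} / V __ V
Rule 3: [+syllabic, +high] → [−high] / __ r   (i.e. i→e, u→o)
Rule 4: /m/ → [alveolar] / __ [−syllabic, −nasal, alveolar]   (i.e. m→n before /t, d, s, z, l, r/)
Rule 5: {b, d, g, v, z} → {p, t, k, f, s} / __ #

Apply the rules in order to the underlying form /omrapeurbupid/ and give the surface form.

onrabeorbubit

Rule 1 (degemination): no segment meets the environment; /omrapeurbupid/ is unchanged.
Rule 2 (intervocalic voicing): /p/ is a voiceless obstruent between vowels /a/ and /e/, so it voices to [b]. /p/ is a voiceless obstruent between vowels /u/ and /i/, so it voices to [b]. /omrapeurbupid/ → omrabeurbubid.
Rule 3 (pre-rhotic lowering): /u/ is a high vowel immediately before /r/, so it lowers to [o]. /omrabeurbubid/ → omrabeorbubid.
Rule 4 (nasal place assimilation): /m/ precedes the alveolar consonant /r/, so it assimilates in place to [n]. /omrabeorbubid/ → onrabeorbubid.
Rule 5 (final devoicing): /d/ is a voiced obstruent in word-final position, so it devoices to [t]. /onrabeorbubid/ → onrabeorbubit.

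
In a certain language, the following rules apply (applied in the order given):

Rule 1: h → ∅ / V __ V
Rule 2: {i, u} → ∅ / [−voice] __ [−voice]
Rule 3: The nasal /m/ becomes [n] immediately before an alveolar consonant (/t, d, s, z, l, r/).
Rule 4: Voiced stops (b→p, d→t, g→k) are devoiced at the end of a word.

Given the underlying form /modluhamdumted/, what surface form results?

modluanduntet

Rule 1 (intervocalic h-deletion): /h/ occurs between vowels /u/ and /a/, so it deletes. /modluhamdumted/ → modluamdumted.
Rule 2 (high vowel syncope): no segment meets the environment; /modluamdumted/ is unchanged.
Rule 3 (nasal place assimilation): /m/ precedes the alveolar consonant /d/, so it assimilates in place to [n]. /m/ precedes the alveolar consonant /t/, so it assimilates in place to [n]. /modluamdumted/ → modluandunted.
Rule 4 (final devoicing): /d/ is a voiced stop in word-final position, so it devoices to [t]. /modluandunted/ → modluanduntet.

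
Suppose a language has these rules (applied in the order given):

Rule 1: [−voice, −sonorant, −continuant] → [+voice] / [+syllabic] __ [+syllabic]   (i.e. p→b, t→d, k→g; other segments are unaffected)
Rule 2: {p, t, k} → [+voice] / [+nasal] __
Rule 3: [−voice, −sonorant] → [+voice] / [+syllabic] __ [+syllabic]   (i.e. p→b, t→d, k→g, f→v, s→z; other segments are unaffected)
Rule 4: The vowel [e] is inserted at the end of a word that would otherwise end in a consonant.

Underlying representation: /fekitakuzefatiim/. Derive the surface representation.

fegidaguzevadiime

Rule 1 (intervocalic voicing): /k/ is a voiceless stop between vowels /e/ and /i/, so it voices to [g]. /t/ is a voiceless stop between vowels /i/ and /a/, so it voices to [d]. /k/ is a voiceless stop between vowels /a/ and /u/, so it voices to [g]. /t/ is a voiceless stop between vowels /a/ and /i/, so it voices to [d]. /fekitakuzefatiim/ → fegidaguzefadiim.
Rule 2 (post-nasal voicing): no segment meets the environment; /fegidaguzefadiim/ is unchanged.
Rule 3 (intervocalic voicing): /f/ is a voiceless obstruent between vowels /e/ and /a/, so it voices to [v]. /fegidaguzefadiim/ → fegidaguzevadiim.
Rule 4 (final e-epenthesis): the form ends in the consonant /m/, so [e] is inserted word-finally. /fegidaguzevadiim/ → fegidaguzevadiime.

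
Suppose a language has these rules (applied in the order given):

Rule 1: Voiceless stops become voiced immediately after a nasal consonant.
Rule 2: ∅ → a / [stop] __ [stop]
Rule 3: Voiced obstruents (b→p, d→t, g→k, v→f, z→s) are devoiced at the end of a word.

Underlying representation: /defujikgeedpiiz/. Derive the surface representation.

Rule 1 (post-nasal voicing): no segment meets the environment; /defujikgeedpiiz/ is unchanged.
Rule 2 (stop-cluster a-epenthesis): /k/ and /g/ form a stop–stop cluster, so [a] is inserted between them. /d/ and /p/ form a stop–stop cluster, so [a] is inserted between them. /defujikgeedpiiz/ → defujikageedapiiz.
Rule 3 (final devoicing): /z/ is a voiced obstruent in word-final position, so it devoices to [s]. /defujikageedapiiz/ → defujikageedapiis.

defujikageedapiis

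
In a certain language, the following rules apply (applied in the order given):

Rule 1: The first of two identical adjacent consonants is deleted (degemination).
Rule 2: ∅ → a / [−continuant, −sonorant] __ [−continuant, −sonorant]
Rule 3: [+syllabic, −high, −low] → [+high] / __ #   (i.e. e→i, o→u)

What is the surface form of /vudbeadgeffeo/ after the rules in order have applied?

Rule 1 (degemination): /ff/ is a geminate; the first /f/ deletes. /vudbeadgeffeo/ → vudbeadgefeo.
Rule 2 (stop-cluster a-epenthesis): /d/ and /b/ form a stop–stop cluster, so [a] is inserted between them. /d/ and /g/ form a stop–stop cluster, so [a] is inserted between them. /vudbeadgefeo/ → vudabeadagefeo.
Rule 3 (final vowel raising): /o/ is a mid vowel in word-final position, so it raises to [u]. /vudabeadagefeo/ → vudabeadagefeu.

vudabeadagefeu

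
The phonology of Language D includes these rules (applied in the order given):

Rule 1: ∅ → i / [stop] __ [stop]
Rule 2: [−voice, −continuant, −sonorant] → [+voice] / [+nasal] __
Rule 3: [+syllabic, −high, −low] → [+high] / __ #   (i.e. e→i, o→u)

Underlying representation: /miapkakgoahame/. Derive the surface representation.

Rule 1 (stop-cluster i-epenthesis): /p/ and /k/ form a stop–stop cluster, so [i] is inserted between them. /k/ and /g/ form a stop–stop cluster, so [i] is inserted between them. /miapkakgoahame/ → miapikakigoahame.
Rule 2 (post-nasal voicing): no segment meets the environment; /miapikakigoahame/ is unchanged.
Rule 3 (final vowel raising): /e/ is a mid vowel in word-final position, so it raises to [i]. /miapikakigoahame/ → miapikakigoahami.

miapikakigoahami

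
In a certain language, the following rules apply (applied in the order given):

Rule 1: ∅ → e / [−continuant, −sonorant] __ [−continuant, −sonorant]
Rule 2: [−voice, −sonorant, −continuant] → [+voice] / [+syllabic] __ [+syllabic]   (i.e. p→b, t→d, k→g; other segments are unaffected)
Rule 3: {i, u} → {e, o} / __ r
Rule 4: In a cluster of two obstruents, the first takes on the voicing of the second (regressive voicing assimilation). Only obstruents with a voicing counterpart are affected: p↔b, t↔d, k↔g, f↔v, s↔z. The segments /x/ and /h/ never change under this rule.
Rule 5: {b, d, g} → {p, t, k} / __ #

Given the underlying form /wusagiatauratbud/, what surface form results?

Rule 1 (stop-cluster e-epenthesis): /t/ and /b/ form a stop–stop cluster, so [e] is inserted between them. /wusagiatauratbud/ → wusagiatauratebud.
Rule 2 (intervocalic voicing): /t/ is a voiceless stop between vowels /a/ and /a/, so it voices to [d]. /t/ is a voiceless stop between vowels /a/ and /e/, so it voices to [d]. /wusagiatauratebud/ → wusagiadauradebud.
Rule 3 (pre-rhotic lowering): /u/ is a high vowel immediately before /r/, so it lowers to [o]. /wusagiadauradebud/ → wusagiadaoradebud.
Rule 4 (regressive voicing assimilation): no segment meets the environment; /wusagiadaoradebud/ is unchanged.
Rule 5 (final devoicing): /d/ is a voiced stop in word-final position, so it devoices to [t]. /wusagiadaoradebud/ → wusagiadaoradebut.

wusagiadaoradebut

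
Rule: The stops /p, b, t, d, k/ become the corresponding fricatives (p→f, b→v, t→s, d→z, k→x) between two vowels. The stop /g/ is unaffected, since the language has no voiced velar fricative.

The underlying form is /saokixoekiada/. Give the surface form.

saoxixoexiaza

/k/ is a stop between vowels /o/ and /i/, so it spirantizes to the fricative [x].
/k/ is a stop between vowels /e/ and /i/, so it spirantizes to the fricative [x].
/d/ is a stop between vowels /a/ and /a/, so it spirantizes to the fricative [z].
Surface form: [saoxixoexiaza].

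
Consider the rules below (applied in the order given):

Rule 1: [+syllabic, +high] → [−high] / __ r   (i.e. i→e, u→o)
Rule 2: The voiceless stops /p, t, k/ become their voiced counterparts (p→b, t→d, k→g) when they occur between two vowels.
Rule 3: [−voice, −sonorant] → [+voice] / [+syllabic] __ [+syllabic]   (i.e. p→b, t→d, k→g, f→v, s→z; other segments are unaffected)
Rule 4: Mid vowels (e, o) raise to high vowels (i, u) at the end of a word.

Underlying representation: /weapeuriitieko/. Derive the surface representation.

weabeoriidiegu

Rule 1 (pre-rhotic lowering): /u/ is a high vowel immediately before /r/, so it lowers to [o]. /weapeuriitieko/ → weapeoriitieko.
Rule 2 (intervocalic voicing): /p/ is a voiceless stop between vowels /a/ and /e/, so it voices to [b]. /t/ is a voiceless stop between vowels /i/ and /i/, so it voices to [d]. /k/ is a voiceless stop between vowels /e/ and /o/, so it voices to [g]. /weapeoriitieko/ → weabeoriidiego.
Rule 3 (intervocalic voicing): no segment meets the environment; /weabeoriidiego/ is unchanged.
Rule 4 (final vowel raising): /o/ is a mid vowel in word-final position, so it raises to [u]. /weabeoriidiego/ → weabeoriidiegu.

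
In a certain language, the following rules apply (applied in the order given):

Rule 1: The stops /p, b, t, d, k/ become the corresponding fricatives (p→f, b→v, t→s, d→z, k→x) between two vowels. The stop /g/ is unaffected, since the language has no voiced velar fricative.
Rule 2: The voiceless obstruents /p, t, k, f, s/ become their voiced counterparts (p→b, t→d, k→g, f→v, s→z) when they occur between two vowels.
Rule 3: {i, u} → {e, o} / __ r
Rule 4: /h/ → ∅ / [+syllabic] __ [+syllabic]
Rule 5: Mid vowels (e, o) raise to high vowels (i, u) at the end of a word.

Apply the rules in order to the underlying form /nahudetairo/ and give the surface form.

nauzezaeru

Rule 1 (intervocalic spirantization): /d/ is a stop between vowels /u/ and /e/, so it spirantizes to the fricative [z]. /t/ is a stop between vowels /e/ and /a/, so it spirantizes to the fricative [s]. /nahudetairo/ → nahuzesairo.
Rule 2 (intervocalic voicing): /s/ is a voiceless obstruent between vowels /e/ and /a/, so it voices to [z]. /nahuzesairo/ → nahuzezairo.
Rule 3 (pre-rhotic lowering): /i/ is a high vowel immediately before /r/, so it lowers to [e]. /nahuzezairo/ → nahuzezaero.
Rule 4 (intervocalic h-deletion): /h/ occurs between vowels /a/ and /u/, so it deletes. /nahuzezaero/ → nauzezaero.
Rule 5 (final vowel raising): /o/ is a mid vowel in word-final position, so it raises to [u]. /nauzezaero/ → nauzezaeru.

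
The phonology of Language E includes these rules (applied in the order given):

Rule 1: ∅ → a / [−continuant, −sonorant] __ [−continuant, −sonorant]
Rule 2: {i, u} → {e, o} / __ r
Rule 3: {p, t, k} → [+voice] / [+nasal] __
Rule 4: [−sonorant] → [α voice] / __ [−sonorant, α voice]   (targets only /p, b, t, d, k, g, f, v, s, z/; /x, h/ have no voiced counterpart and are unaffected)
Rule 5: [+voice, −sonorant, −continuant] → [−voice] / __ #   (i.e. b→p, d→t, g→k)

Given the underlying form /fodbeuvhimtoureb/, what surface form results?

Rule 1 (stop-cluster a-epenthesis): /d/ and /b/ form a stop–stop cluster, so [a] is inserted between them. /fodbeuvhimtoureb/ → fodabeuvhimtoureb.
Rule 2 (pre-rhotic lowering): /u/ is a high vowel immediately before /r/, so it lowers to [o]. /fodabeuvhimtoureb/ → fodabeuvhimtooreb.
Rule 3 (post-nasal voicing): /t/ is a voiceless stop immediately after the nasal /m/, so it voices to [d]. /fodabeuvhimtooreb/ → fodabeuvhimdooreb.
Rule 4 (regressive voicing assimilation): /v/ precedes the voiceless obstruent /h/, so it devoices to [f] by assimilation. /fodabeuvhimdooreb/ → fodabeufhimdooreb.
Rule 5 (final devoicing): /b/ is a voiced stop in word-final position, so it devoices to [p]. /fodabeufhimdooreb/ → fodabeufhimdoorep.

fodabeufhimdoorep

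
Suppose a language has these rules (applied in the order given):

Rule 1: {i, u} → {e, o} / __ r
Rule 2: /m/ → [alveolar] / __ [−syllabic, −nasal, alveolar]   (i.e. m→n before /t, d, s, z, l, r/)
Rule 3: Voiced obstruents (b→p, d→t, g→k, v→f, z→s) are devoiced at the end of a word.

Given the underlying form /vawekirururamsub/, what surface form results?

Rule 1 (pre-rhotic lowering): /i/ is a high vowel immediately before /r/, so it lowers to [e]. /u/ is a high vowel immediately before /r/, so it lowers to [o]. /u/ is a high vowel immediately before /r/, so it lowers to [o]. /vawekirururamsub/ → vawekerororamsub.
Rule 2 (nasal place assimilation): /m/ precedes the alveolar consonant /s/, so it assimilates in place to [n]. /vawekerororamsub/ → vawekerororansub.
Rule 3 (final devoicing): /b/ is a voiced obstruent in word-final position, so it devoices to [p]. /vawekerororansub/ → vawekerororansup.

vawekerororansup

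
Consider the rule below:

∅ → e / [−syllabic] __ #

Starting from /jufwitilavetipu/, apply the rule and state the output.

jufwitilavetipu

No segment of /jufwitilavetipu/ meets the structural description of the rule, so the form surfaces unchanged.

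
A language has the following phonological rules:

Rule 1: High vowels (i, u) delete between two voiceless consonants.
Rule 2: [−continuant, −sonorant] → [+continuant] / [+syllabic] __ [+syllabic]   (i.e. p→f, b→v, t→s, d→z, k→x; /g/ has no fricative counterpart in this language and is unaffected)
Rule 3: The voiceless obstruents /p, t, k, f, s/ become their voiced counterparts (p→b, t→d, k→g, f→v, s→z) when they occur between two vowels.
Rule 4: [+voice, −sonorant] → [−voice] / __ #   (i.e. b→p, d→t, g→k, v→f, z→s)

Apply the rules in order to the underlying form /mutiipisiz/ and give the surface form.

muziipsis

Rule 1 (high vowel syncope): /i/ is a high vowel flanked by voiceless consonants /p/ and /s/, so it deletes. /mutiipisiz/ → mutiipsiz.
Rule 2 (intervocalic spirantization): /t/ is a stop between vowels /u/ and /i/, so it spirantizes to the fricative [s]. /mutiipsiz/ → musiipsiz.
Rule 3 (intervocalic voicing): /s/ is a voiceless obstruent between vowels /u/ and /i/, so it voices to [z]. /musiipsiz/ → muziipsiz.
Rule 4 (final devoicing): /z/ is a voiced obstruent in word-final position, so it devoices to [s]. /muziipsiz/ → muziipsis.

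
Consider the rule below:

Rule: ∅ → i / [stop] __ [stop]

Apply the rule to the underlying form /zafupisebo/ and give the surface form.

No segment of /zafupisebo/ meets the structural description of the rule, so the form surfaces unchanged.

zafupisebo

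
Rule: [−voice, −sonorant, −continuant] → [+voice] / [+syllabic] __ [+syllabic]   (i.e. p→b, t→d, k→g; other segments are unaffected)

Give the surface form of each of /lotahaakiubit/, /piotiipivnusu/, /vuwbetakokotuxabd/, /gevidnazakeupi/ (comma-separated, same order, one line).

lodahaagiubit, piodiibivnusu, vuwbedagogoduxabd, gevidnazageubi

/lotahaakiubit/: /t/ is a voiceless stop between vowels /o/ and /a/, so it voices to [d]. /k/ is a voiceless stop between vowels /a/ and /i/, so it voices to [g]. → [lodahaagiubit].
/piotiipivnusu/: /t/ is a voiceless stop between vowels /o/ and /i/, so it voices to [d]. /p/ is a voiceless stop between vowels /i/ and /i/, so it voices to [b]. → [piodiibivnusu].
/vuwbetakokotuxabd/: /t/ is a voiceless stop between vowels /e/ and /a/, so it voices to [d]. /k/ is a voiceless stop between vowels /a/ and /o/, so it voices to [g]. /k/ is a voiceless stop between vowels /o/ and /o/, so it voices to [g]. /t/ is a voiceless stop between vowels /o/ and /u/, so it voices to [d]. → [vuwbedagogoduxabd].
/gevidnazakeupi/: /k/ is a voiceless stop between vowels /a/ and /e/, so it voices to [g]. /p/ is a voiceless stop between vowels /u/ and /i/, so it voices to [b]. → [gevidnazageubi].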